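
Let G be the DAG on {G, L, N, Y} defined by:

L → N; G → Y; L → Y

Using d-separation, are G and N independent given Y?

No

The only undirected path from G to N is:
Path 1: G → Y ← L → N
  Y is a collider and Y is conditioned on, which opens it; L is a fork and L is not conditioned on — no node blocks this path, so it is active.
At least one path is unblocked, so d-separation fails.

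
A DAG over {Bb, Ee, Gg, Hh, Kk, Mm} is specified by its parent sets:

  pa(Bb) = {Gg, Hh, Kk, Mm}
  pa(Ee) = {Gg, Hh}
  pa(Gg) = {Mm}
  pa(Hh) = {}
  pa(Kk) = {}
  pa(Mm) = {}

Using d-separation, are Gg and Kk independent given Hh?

We examine all 3 paths between Gg and Kk:
Path 1: Gg → Bb ← Kk
  Bb is a collider here and neither Bb nor any of its descendants is conditioned on, so the collider stays closed — the path is blocked at Bb.
Path 2: Gg ← Mm → Bb ← Kk
  Bb is a collider here and neither Bb nor any of its descendants is conditioned on, so the collider stays closed — the path is blocked at Bb.
Path 3: Gg → Ee ← Hh → Bb ← Kk
  Ee is a collider here and neither Ee nor any of its descendants is conditioned on, so the collider stays closed — the path is blocked at Ee.
Every path is blocked, so Gg and Kk are d-separated given {Hh}.

Yes — Gg and Kk are d-separated given {Hh}.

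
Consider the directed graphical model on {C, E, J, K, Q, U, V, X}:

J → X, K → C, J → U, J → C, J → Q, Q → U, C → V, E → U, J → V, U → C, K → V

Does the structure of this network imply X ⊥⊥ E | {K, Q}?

Enumerating the 5 paths from X to E and testing each for blocking by {K, Q}:
  1. X ← J → V ← K → C ← U ← E — J:fork[open]; V:collider[blocks]; K:fork[blocks]; C:collider[blocks]; U:chain[open] ⇒ blocked
  2. X ← J → V ← C ← U ← E — J:fork[open]; V:collider[blocks]; C:chain[open]; U:chain[open] ⇒ blocked
  3. X ← J → Q → U ← E — J:fork[open]; Q:chain[blocks]; U:collider[blocks] ⇒ blocked
  4. X ← J → U ← E — J:fork[open]; U:collider[blocks] ⇒ blocked
  5. X ← J → C ← U ← E — J:fork[open]; C:collider[blocks]; U:chain[open] ⇒ blocked
Since every path is blocked, d-separation holds.

Yes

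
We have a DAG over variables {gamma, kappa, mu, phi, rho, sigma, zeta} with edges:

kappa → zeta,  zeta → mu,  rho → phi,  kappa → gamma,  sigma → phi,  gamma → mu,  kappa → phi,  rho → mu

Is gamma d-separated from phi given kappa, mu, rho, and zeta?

Yes — gamma and phi are d-separated given {kappa, mu, rho, zeta}.

Enumerating the 4 paths from gamma to phi and testing each for blocking by {kappa, mu, rho, zeta}:
Path 1: gamma → mu ← rho → phi
  rho is a fork here and rho is conditioned on, so the path is blocked at rho.
Path 2: gamma → mu ← zeta ← kappa → phi
  zeta is a chain here and zeta is conditioned on, so the path is blocked at zeta.
Path 3: gamma ← kappa → zeta → mu ← rho → phi
  kappa is a fork here and kappa is conditioned on, so the path is blocked at kappa.
Path 4: gamma ← kappa → phi
  kappa is a fork here and kappa is conditioned on, so the path is blocked at kappa.
All paths are blocked; gamma ⊥ phi | {kappa, mu, rho, zeta} holds.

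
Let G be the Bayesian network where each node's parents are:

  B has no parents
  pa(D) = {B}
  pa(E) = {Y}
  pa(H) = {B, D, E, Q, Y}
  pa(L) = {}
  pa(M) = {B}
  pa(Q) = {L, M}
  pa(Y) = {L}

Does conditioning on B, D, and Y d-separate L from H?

No — L and H are not d-separated given {B, D, Y}.

Enumerating the 5 paths from L to H and testing each for blocking by {B, D, Y}:
Path 1: L → Y → E → H
  Y is a chain here and Y is conditioned on, so the path is blocked at Y.
Path 2: L → Y → H
  Y is a chain here and Y is conditioned on, so the path is blocked at Y.
Path 3: L → Q ← M ← B → H
  Q is a collider here and neither Q nor any of its descendants is conditioned on, so the collider stays closed — the path is blocked at Q.
Path 4: L → Q ← M ← B → D → H
  Q is a collider here and neither Q nor any of its descendants is conditioned on, so the collider stays closed — the path is blocked at Q.
Path 5: L → Q → H
  Q is a chain and Q is not conditioned on — no node blocks this path, so it is active.
Since the path L → Q → H is active, L and H are not d-separated given {B, D, Y}.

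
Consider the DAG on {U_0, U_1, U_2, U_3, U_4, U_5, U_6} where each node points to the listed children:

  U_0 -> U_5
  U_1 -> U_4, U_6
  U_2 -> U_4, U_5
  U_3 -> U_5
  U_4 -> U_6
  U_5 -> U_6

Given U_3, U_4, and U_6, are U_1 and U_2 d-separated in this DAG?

4 paths connect U_1 and U_2; each must be blocked for d-separation to hold:
Path 1: U_1 → U_6 ← U_4 ← U_2
  U_4 is a chain here and U_4 is conditioned on, so the path is blocked at U_4.
Path 2: U_1 → U_6 ← U_5 ← U_2
  U_6 is a collider and U_6 is conditioned on, which opens it; U_5 is a chain and U_5 is not conditioned on — no node blocks this path, so it is active.
Path 3: U_1 → U_4 → U_6 ← U_5 ← U_2
  U_4 is a chain here and U_4 is conditioned on, so the path is blocked at U_4.
Path 4: U_1 → U_4 ← U_2
  U_4 is a collider and U_4 is conditioned on, which opens it — no node blocks this path, so it is active.
Because an active path exists, U_1 and U_2 are not d-separated.

No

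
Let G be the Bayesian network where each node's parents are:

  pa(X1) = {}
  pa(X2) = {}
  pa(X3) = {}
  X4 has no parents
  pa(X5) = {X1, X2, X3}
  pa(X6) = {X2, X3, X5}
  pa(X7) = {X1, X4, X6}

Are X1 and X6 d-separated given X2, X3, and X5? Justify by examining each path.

Yes

Enumerating the 4 paths from X1 to X6 and testing each for blocking by {X2, X3, X5}:
Path 1: X1 → X5 ← X2 → X6
  X2 is a fork here and X2 is conditioned on, so the path is blocked at X2.
Path 2: X1 → X5 → X6
  X5 is a chain here and X5 is conditioned on, so the path is blocked at X5.
Path 3: X1 → X5 ← X3 → X6
  X3 is a fork here and X3 is conditioned on, so the path is blocked at X3.
Path 4: X1 → X7 ← X6
  X7 is a collider here and neither X7 nor any of its descendants is conditioned on, so the collider stays closed — the path is blocked at X7.
Every path is blocked, so X1 and X6 are d-separated given {X2, X3, X5}.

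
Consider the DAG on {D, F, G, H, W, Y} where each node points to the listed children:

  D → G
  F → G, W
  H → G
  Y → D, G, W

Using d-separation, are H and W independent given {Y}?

3 paths connect H and W; each must be blocked for d-separation to hold:
Path 1: H → G ← Y → W
  G is a collider here and neither G nor any of its descendants is conditioned on, so the collider stays closed — the path is blocked at G.
Path 2: H → G ← F → W
  G is a collider here and neither G nor any of its descendants is conditioned on, so the collider stays closed — the path is blocked at G.
Path 3: H → G ← D ← Y → W
  G is a collider here and neither G nor any of its descendants is conditioned on, so the collider stays closed — the path is blocked at G.
Since every path is blocked, d-separation holds.

Yes — H and W are d-separated given {Y}.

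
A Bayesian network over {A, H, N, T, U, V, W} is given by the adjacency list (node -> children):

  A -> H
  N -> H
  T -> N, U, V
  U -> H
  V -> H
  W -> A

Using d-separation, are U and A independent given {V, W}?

Yes

There are 3 undirected paths between U and A; checking each against the conditioning set {V, W}:
Path 1: U ← T → V → H ← A
  V is a chain here and V is conditioned on, so the path is blocked at V.
Path 2: U ← T → N → H ← A
  H is a collider here and neither H nor any of its descendants is conditioned on, so the collider stays closed — the path is blocked at H.
Path 3: U → H ← A
  H is a collider here and neither H nor any of its descendants is conditioned on, so the collider stays closed — the path is blocked at H.
Since every path is blocked, d-separation holds.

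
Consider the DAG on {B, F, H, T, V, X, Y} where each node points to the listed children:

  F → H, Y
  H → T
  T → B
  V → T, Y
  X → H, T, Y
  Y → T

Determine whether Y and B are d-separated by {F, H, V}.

We examine all 6 paths between Y and B:
Path 1: Y ← V → T → B
  V is a fork here and V is conditioned on, so the path is blocked at V.
Path 2: Y ← X → H → T → B
  H is a chain here and H is conditioned on, so the path is blocked at H.
Path 3: Y ← X → T → B
  X is a fork and X is not conditioned on; T is a chain and T is not conditioned on — no node blocks this path, so it is active.
Path 4: Y ← F → H ← X → T → B
  F is a fork here and F is conditioned on, so the path is blocked at F.
Path 5: Y ← F → H → T → B
  F is a fork here and F is conditioned on, so the path is blocked at F.
Path 6: Y → T → B
  T is a chain and T is not conditioned on — no node blocks this path, so it is active.
At least one path is unblocked, so d-separation fails.

No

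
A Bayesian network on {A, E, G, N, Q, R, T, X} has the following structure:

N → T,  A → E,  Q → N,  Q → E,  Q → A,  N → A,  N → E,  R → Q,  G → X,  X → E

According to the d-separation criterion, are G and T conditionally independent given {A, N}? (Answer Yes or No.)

Yes

5 paths connect G and T; each must be blocked for d-separation to hold:
Path 1: G → X → E ← A ← Q → N → T
  E is a collider here and neither E nor any of its descendants is conditioned on, so the collider stays closed — the path is blocked at E.
Path 2: G → X → E ← A ← N → T
  E is a collider here and neither E nor any of its descendants is conditioned on, so the collider stays closed — the path is blocked at E.
Path 3: G → X → E ← Q → A ← N → T
  E is a collider here and neither E nor any of its descendants is conditioned on, so the collider stays closed — the path is blocked at E.
Path 4: G → X → E ← Q → N → T
  E is a collider here and neither E nor any of its descendants is conditioned on, so the collider stays closed — the path is blocked at E.
Path 5: G → X → E ← N → T
  E is a collider here and neither E nor any of its descendants is conditioned on, so the collider stays closed — the path is blocked at E.
All paths are blocked; G ⊥ T | {A, N} holds.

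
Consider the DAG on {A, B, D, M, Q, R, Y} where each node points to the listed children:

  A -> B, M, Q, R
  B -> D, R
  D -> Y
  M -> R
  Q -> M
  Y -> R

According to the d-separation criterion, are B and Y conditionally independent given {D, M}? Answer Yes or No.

There are 5 undirected paths between B and Y; checking each against the conditioning set {D, M}:
Path 1: B → R ← Y
  R is a collider here and neither R nor any of its descendants is conditioned on, so the collider stays closed — the path is blocked at R.
Path 2: B ← A → R ← Y
  R is a collider here and neither R nor any of its descendants is conditioned on, so the collider stays closed — the path is blocked at R.
Path 3: B ← A → M → R ← Y
  M is a chain here and M is conditioned on, so the path is blocked at M.
Path 4: B ← A → Q → M → R ← Y
  M is a chain here and M is conditioned on, so the path is blocked at M.
Path 5: B → D → Y
  D is a chain here and D is conditioned on, so the path is blocked at D.
Every path is blocked, so B and Y are d-separated given {D, M}.

Yes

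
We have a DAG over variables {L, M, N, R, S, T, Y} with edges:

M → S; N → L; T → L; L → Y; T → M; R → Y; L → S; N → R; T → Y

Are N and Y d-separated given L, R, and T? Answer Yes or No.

Yes

We examine all 4 paths between N and Y:
Path 1: N → R → Y
  R is a chain here and R is conditioned on, so the path is blocked at R.
Path 2: N → L ← T → Y
  T is a fork here and T is conditioned on, so the path is blocked at T.
Path 3: N → L → Y
  L is a chain here and L is conditioned on, so the path is blocked at L.
Path 4: N → L → S ← M ← T → Y
  L is a chain here and L is conditioned on, so the path is blocked at L.
All paths are blocked; N ⊥ Y | {L, R, T} holds.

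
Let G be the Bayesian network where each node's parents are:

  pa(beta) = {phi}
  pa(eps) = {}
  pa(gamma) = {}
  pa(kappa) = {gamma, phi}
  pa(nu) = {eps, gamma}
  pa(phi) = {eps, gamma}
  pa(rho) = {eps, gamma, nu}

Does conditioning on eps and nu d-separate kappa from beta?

6 paths connect kappa and beta; each must be blocked for d-separation to hold:
Path 1: kappa ← phi → beta
  phi is a fork and phi is not conditioned on — no node blocks this path, so it is active.
Path 2: kappa ← gamma → phi → beta
  gamma is a fork and gamma is not conditioned on; phi is a chain and phi is not conditioned on — no node blocks this path, so it is active.
Path 3: kappa ← gamma → rho ← nu ← eps → phi → beta
  rho is a collider here and neither rho nor any of its descendants is conditioned on, so the collider stays closed — the path is blocked at rho.
Path 4: kappa ← gamma → rho ← eps → phi → beta
  rho is a collider here and neither rho nor any of its descendants is conditioned on, so the collider stays closed — the path is blocked at rho.
Path 5: kappa ← gamma → nu → rho ← eps → phi → beta
  nu is a chain here and nu is conditioned on, so the path is blocked at nu.
Path 6: kappa ← gamma → nu ← eps → phi → beta
  eps is a fork here and eps is conditioned on, so the path is blocked at eps.
Because an active path exists, kappa and beta are not d-separated.

No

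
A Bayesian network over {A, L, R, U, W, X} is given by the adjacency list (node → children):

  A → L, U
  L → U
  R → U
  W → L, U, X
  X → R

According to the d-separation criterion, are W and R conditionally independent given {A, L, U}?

No

4 paths connect W and R; each must be blocked for d-separation to hold:
Path 1: W → U ← R
  U is a collider and U is conditioned on, which opens it — no node blocks this path, so it is active.
Path 2: W → L ← A → U ← R
  A is a fork here and A is conditioned on, so the path is blocked at A.
Path 3: W → L → U ← R
  L is a chain here and L is conditioned on, so the path is blocked at L.
Path 4: W → X → R
  X is a chain and X is not conditioned on — no node blocks this path, so it is active.
At least one path is unblocked, so d-separation fails.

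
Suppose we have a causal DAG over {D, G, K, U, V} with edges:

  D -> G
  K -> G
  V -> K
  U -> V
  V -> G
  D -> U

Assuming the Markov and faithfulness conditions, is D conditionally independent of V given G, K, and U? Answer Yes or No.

No

Enumerating the 3 paths from D to V and testing each for blocking by {G, K, U}:
  1. D → G ← V — G:collider[open] ⇒ active
  2. D → G ← K ← V — G:collider[open]; K:chain[blocks] ⇒ blocked
  3. D → U → V — U:chain[blocks] ⇒ blocked
Because an active path exists, D and V are not d-separated.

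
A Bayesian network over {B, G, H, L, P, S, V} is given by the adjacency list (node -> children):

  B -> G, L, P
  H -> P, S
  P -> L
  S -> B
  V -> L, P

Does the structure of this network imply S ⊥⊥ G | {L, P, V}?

No

4 paths connect S and G; each must be blocked for d-separation to hold:
  1. S ← H → P → L ← B → G — H:fork[open]; P:chain[blocks]; L:collider[open]; B:fork[open] ⇒ blocked
  2. S ← H → P ← B → G — H:fork[open]; P:collider[open]; B:fork[open] ⇒ active
  3. S ← H → P ← V → L ← B → G — H:fork[open]; P:collider[open]; V:fork[blocks]; L:collider[open]; B:fork[open] ⇒ blocked
  4. S → B → G — B:chain[open] ⇒ active
At least one path is unblocked, so d-separation fails.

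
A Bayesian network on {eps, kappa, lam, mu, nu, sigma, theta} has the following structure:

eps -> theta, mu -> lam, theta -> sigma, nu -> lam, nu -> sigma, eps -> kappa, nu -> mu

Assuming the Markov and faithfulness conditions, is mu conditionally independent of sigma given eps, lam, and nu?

Yes — mu and sigma are d-separated given {eps, lam, nu}.

We examine all 2 paths between mu and sigma:
  1. mu ← nu → sigma — nu:fork[blocks] ⇒ blocked
  2. mu → lam ← nu → sigma — lam:collider[open]; nu:fork[blocks] ⇒ blocked
Since every path is blocked, d-separation holds.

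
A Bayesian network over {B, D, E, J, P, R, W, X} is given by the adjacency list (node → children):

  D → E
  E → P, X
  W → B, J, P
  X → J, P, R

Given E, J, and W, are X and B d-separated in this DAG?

We examine all 3 paths between X and B:
  1. X ← E → P ← W → B — E:fork[blocks]; P:collider[blocks]; W:fork[blocks] ⇒ blocked
  2. X → P ← W → B — P:collider[blocks]; W:fork[blocks] ⇒ blocked
  3. X → J ← W → B — J:collider[open]; W:fork[blocks] ⇒ blocked
All paths are blocked; X ⊥ B | {E, J, W} holds.

Yes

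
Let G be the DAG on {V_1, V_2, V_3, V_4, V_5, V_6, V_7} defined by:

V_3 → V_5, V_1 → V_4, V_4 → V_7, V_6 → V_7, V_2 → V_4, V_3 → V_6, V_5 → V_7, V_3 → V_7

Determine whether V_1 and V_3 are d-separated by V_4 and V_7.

Yes

3 paths connect V_1 and V_3; each must be blocked for d-separation to hold:
Path 1: V_1 → V_4 → V_7 ← V_3
  V_4 is a chain here and V_4 is conditioned on, so the path is blocked at V_4.
Path 2: V_1 → V_4 → V_7 ← V_5 ← V_3
  V_4 is a chain here and V_4 is conditioned on, so the path is blocked at V_4.
Path 3: V_1 → V_4 → V_7 ← V_6 ← V_3
  V_4 is a chain here and V_4 is conditioned on, so the path is blocked at V_4.
Since every path is blocked, d-separation holds.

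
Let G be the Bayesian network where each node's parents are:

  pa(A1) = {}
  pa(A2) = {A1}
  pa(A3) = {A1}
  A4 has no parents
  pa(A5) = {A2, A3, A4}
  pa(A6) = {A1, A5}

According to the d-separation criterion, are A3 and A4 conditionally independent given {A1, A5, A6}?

There are 3 undirected paths between A3 and A4; checking each against the conditioning set {A1, A5, A6}:
Path 1: A3 → A5 ← A4
  A5 is a collider and A5 is conditioned on, which opens it — no node blocks this path, so it is active.
Path 2: A3 ← A1 → A2 → A5 ← A4
  A1 is a fork here and A1 is conditioned on, so the path is blocked at A1.
Path 3: A3 ← A1 → A6 ← A5 ← A4
  A1 is a fork here and A1 is conditioned on, so the path is blocked at A1.
At least one path is unblocked, so d-separation fails.

No — A3 and A4 are not d-separated given {A1, A5, A6}.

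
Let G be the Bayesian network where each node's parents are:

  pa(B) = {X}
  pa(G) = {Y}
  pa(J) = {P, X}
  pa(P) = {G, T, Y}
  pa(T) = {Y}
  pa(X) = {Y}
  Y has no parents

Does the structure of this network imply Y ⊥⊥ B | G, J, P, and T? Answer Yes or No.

4 paths connect Y and B; each must be blocked for d-separation to hold:
Path 1: Y → P → J ← X → B
  P is a chain here and P is conditioned on, so the path is blocked at P.
Path 2: Y → T → P → J ← X → B
  T is a chain here and T is conditioned on, so the path is blocked at T.
Path 3: Y → G → P → J ← X → B
  G is a chain here and G is conditioned on, so the path is blocked at G.
Path 4: Y → X → B
  X is a chain and X is not conditioned on — no node blocks this path, so it is active.
At least one path is unblocked, so d-separation fails.

No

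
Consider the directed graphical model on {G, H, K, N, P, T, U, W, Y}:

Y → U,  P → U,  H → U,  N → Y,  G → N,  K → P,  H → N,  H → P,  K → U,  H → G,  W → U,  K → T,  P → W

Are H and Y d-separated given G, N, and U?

We examine all 6 paths between H and Y:
Path 1: H → P ← K → U ← Y
  P is a collider and its descendant U is conditioned on, which opens it; K is a fork and K is not conditioned on; U is a collider and U is conditioned on, which opens it — no node blocks this path, so it is active.
Path 2: H → P → W → U ← Y
  P is a chain and P is not conditioned on; W is a chain and W is not conditioned on; U is a collider and U is conditioned on, which opens it — no node blocks this path, so it is active.
Path 3: H → P → U ← Y
  P is a chain and P is not conditioned on; U is a collider and U is conditioned on, which opens it — no node blocks this path, so it is active.
Path 4: H → G → N → Y
  G is a chain here and G is conditioned on, so the path is blocked at G.
Path 5: H → N → Y
  N is a chain here and N is conditioned on, so the path is blocked at N.
Path 6: H → U ← Y
  U is a collider and U is conditioned on, which opens it — no node blocks this path, so it is active.
Since the path H → P ← K → U ← Y is active, H and Y are not d-separated given {G, N, U}.

No — H and Y are not d-separated given {G, N, U}.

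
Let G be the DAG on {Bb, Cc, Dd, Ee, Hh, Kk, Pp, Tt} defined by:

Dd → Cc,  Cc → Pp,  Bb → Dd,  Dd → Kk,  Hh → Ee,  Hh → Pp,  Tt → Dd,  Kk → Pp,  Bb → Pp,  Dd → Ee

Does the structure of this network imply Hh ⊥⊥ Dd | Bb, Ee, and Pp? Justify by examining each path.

No

We examine all 4 paths between Hh and Dd:
Path 1: Hh → Ee ← Dd
  Ee is a collider and Ee is conditioned on, which opens it — no node blocks this path, so it is active.
Path 2: Hh → Pp ← Cc ← Dd
  Pp is a collider and Pp is conditioned on, which opens it; Cc is a chain and Cc is not conditioned on — no node blocks this path, so it is active.
Path 3: Hh → Pp ← Bb → Dd
  Bb is a fork here and Bb is conditioned on, so the path is blocked at Bb.
Path 4: Hh → Pp ← Kk ← Dd
  Pp is a collider and Pp is conditioned on, which opens it; Kk is a chain and Kk is not conditioned on — no node blocks this path, so it is active.
Because an active path exists, Hh and Dd are not d-separated.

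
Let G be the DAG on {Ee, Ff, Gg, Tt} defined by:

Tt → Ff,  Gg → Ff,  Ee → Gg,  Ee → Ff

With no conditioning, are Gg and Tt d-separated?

Yes — Gg and Tt are d-separated given ∅.

We examine all 2 paths between Gg and Tt:
  1. Gg → Ff ← Tt — Ff:collider[blocks] ⇒ blocked
  2. Gg ← Ee → Ff ← Tt — Ee:fork[open]; Ff:collider[blocks] ⇒ blocked
Every path is blocked, so Gg and Tt are d-separated given ∅.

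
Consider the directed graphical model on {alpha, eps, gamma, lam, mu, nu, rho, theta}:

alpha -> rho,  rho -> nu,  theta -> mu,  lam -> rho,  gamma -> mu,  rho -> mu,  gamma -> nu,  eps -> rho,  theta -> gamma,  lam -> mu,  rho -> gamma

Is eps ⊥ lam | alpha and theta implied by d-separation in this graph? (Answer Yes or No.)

6 paths connect eps and lam; each must be blocked for d-separation to hold:
  1. eps → rho → gamma ← theta → mu ← lam — rho:chain[open]; gamma:collider[blocks]; theta:fork[blocks]; mu:collider[blocks] ⇒ blocked
  2. eps → rho → gamma → mu ← lam — rho:chain[open]; gamma:chain[open]; mu:collider[blocks] ⇒ blocked
  3. eps → rho → nu ← gamma ← theta → mu ← lam — rho:chain[open]; nu:collider[blocks]; gamma:chain[open]; theta:fork[blocks]; mu:collider[blocks] ⇒ blocked
  4. eps → rho → nu ← gamma → mu ← lam — rho:chain[open]; nu:collider[blocks]; gamma:fork[open]; mu:collider[blocks] ⇒ blocked
  5. eps → rho ← lam — rho:collider[blocks] ⇒ blocked
  6. eps → rho → mu ← lam — rho:chain[open]; mu:collider[blocks] ⇒ blocked
Since every path is blocked, d-separation holds.

Yes — eps and lam are d-separated given {alpha, theta}.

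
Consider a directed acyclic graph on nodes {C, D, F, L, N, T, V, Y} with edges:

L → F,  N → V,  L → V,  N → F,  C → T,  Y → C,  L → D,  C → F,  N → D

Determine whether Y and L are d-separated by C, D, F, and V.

Enumerating the 3 paths from Y to L and testing each for blocking by {C, D, F, V}:
  1. Y → C → F ← N → V ← L — C:chain[blocks]; F:collider[open]; N:fork[open]; V:collider[open] ⇒ blocked
  2. Y → C → F ← N → D ← L — C:chain[blocks]; F:collider[open]; N:fork[open]; D:collider[open] ⇒ blocked
  3. Y → C → F ← L — C:chain[blocks]; F:collider[open] ⇒ blocked
All paths are blocked; Y ⊥ L | {C, D, F, V} holds.

Yes — Y and L are d-separated given {C, D, F, V}.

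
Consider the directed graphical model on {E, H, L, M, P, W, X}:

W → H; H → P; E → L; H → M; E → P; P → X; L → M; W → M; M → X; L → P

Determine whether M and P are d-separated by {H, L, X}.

No

There are 5 undirected paths between M and P; checking each against the conditioning set {H, L, X}:
Path 1: M ← H → P
  H is a fork here and H is conditioned on, so the path is blocked at H.
Path 2: M ← L → P
  L is a fork here and L is conditioned on, so the path is blocked at L.
Path 3: M ← L ← E → P
  L is a chain here and L is conditioned on, so the path is blocked at L.
Path 4: M → X ← P
  X is a collider and X is conditioned on, which opens it — no node blocks this path, so it is active.
Path 5: M ← W → H → P
  H is a chain here and H is conditioned on, so the path is blocked at H.
Since the path M → X ← P is active, M and P are not d-separated given {H, L, X}.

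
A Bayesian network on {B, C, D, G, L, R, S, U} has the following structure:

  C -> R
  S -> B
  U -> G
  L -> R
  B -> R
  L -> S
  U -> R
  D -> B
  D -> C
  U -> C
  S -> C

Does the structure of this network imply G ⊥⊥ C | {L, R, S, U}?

6 paths connect G and C; each must be blocked for d-separation to hold:
  1. G ← U → R ← L → S → B ← D → C — U:fork[blocks]; R:collider[open]; L:fork[blocks]; S:chain[blocks]; B:collider[open]; D:fork[open] ⇒ blocked
  2. G ← U → R ← L → S → C — U:fork[blocks]; R:collider[open]; L:fork[blocks]; S:chain[blocks] ⇒ blocked
  3. G ← U → R ← B ← D → C — U:fork[blocks]; R:collider[open]; B:chain[open]; D:fork[open] ⇒ blocked
  4. G ← U → R ← B ← S → C — U:fork[blocks]; R:collider[open]; B:chain[open]; S:fork[blocks] ⇒ blocked
  5. G ← U → R ← C — U:fork[blocks]; R:collider[open] ⇒ blocked
  6. G ← U → C — U:fork[blocks] ⇒ blocked
Since every path is blocked, d-separation holds.

Yes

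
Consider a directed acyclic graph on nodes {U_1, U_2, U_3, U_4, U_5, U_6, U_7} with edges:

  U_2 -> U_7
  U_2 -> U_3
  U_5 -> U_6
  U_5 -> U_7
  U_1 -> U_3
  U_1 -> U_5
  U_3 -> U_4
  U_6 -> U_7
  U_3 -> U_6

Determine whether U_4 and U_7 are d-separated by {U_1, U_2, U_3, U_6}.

There are 5 undirected paths between U_4 and U_7; checking each against the conditioning set {U_1, U_2, U_3, U_6}:
Path 1: U_4 ← U_3 ← U_2 → U_7
  U_3 is a chain here and U_3 is conditioned on, so the path is blocked at U_3.
Path 2: U_4 ← U_3 ← U_1 → U_5 → U_6 → U_7
  U_3 is a chain here and U_3 is conditioned on, so the path is blocked at U_3.
Path 3: U_4 ← U_3 ← U_1 → U_5 → U_7
  U_3 is a chain here and U_3 is conditioned on, so the path is blocked at U_3.
Path 4: U_4 ← U_3 → U_6 ← U_5 → U_7
  U_3 is a fork here and U_3 is conditioned on, so the path is blocked at U_3.
Path 5: U_4 ← U_3 → U_6 → U_7
  U_3 is a fork here and U_3 is conditioned on, so the path is blocked at U_3.
All paths are blocked; U_4 ⊥ U_7 | {U_1, U_2, U_3, U_6} holds.

Yes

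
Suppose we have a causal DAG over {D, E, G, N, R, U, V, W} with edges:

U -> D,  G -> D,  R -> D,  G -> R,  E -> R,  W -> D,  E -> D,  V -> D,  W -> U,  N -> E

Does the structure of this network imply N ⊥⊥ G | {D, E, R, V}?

4 paths connect N and G; each must be blocked for d-separation to hold:
Path 1: N → E → R → D ← G
  E is a chain here and E is conditioned on, so the path is blocked at E.
Path 2: N → E → R ← G
  E is a chain here and E is conditioned on, so the path is blocked at E.
Path 3: N → E → D ← R ← G
  E is a chain here and E is conditioned on, so the path is blocked at E.
Path 4: N → E → D ← G
  E is a chain here and E is conditioned on, so the path is blocked at E.
All paths are blocked; N ⊥ G | {D, E, R, V} holds.

Yes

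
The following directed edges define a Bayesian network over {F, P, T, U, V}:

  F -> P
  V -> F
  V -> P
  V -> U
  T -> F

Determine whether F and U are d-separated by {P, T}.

2 paths connect F and U; each must be blocked for d-separation to hold:
Path 1: F ← V → U
  V is a fork and V is not conditioned on — no node blocks this path, so it is active.
Path 2: F → P ← V → U
  P is a collider and P is conditioned on, which opens it; V is a fork and V is not conditioned on — no node blocks this path, so it is active.
Because an active path exists, F and U are not d-separated.

No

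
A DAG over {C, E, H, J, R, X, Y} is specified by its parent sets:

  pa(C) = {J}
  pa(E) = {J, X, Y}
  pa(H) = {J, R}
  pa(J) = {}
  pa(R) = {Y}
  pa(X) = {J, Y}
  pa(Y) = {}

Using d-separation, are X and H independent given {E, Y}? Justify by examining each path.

No

Enumerating the 6 paths from X to H and testing each for blocking by {E, Y}:
Path 1: X ← Y → R → H
  Y is a fork here and Y is conditioned on, so the path is blocked at Y.
Path 2: X ← Y → E ← J → H
  Y is a fork here and Y is conditioned on, so the path is blocked at Y.
Path 3: X → E ← Y → R → H
  Y is a fork here and Y is conditioned on, so the path is blocked at Y.
Path 4: X → E ← J → H
  E is a collider and E is conditioned on, which opens it; J is a fork and J is not conditioned on — no node blocks this path, so it is active.
Path 5: X ← J → E ← Y → R → H
  Y is a fork here and Y is conditioned on, so the path is blocked at Y.
Path 6: X ← J → H
  J is a fork and J is not conditioned on — no node blocks this path, so it is active.
Because an active path exists, X and H are not d-separated.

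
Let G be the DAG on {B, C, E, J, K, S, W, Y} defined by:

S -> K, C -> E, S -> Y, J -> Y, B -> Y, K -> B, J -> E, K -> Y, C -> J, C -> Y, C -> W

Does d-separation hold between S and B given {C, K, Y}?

No

Enumerating the 4 paths from S to B and testing each for blocking by {C, K, Y}:
Path 1: S → Y ← B
  Y is a collider and Y is conditioned on, which opens it — no node blocks this path, so it is active.
Path 2: S → Y ← K → B
  K is a fork here and K is conditioned on, so the path is blocked at K.
Path 3: S → K → B
  K is a chain here and K is conditioned on, so the path is blocked at K.
Path 4: S → K → Y ← B
  K is a chain here and K is conditioned on, so the path is blocked at K.
At least one path is unblocked, so d-separation fails.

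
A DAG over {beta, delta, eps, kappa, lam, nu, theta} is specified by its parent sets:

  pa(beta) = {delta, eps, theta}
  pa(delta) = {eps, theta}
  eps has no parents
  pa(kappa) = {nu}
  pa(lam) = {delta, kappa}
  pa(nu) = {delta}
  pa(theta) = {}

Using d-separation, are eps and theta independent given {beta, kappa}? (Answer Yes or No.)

No

Enumerating the 4 paths from eps to theta and testing each for blocking by {beta, kappa}:
Path 1: eps → delta ← theta
  delta is a collider and its descendant beta is conditioned on, which opens it — no node blocks this path, so it is active.
Path 2: eps → delta → beta ← theta
  delta is a chain and delta is not conditioned on; beta is a collider and beta is conditioned on, which opens it — no node blocks this path, so it is active.
Path 3: eps → beta ← theta
  beta is a collider and beta is conditioned on, which opens it — no node blocks this path, so it is active.
Path 4: eps → beta ← delta ← theta
  beta is a collider and beta is conditioned on, which opens it; delta is a chain and delta is not conditioned on — no node blocks this path, so it is active.
Since the path eps → delta ← theta is active, eps and theta are not d-separated given {beta, kappa}.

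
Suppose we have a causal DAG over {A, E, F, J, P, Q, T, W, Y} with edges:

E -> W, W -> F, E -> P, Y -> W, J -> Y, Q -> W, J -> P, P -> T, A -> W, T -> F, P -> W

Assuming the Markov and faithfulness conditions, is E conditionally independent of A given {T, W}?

No — E and A are not d-separated given {T, W}.

There are 4 undirected paths between E and A; checking each against the conditioning set {T, W}:
  1. E → P → T → F ← W ← A — P:chain[open]; T:chain[blocks]; F:collider[blocks]; W:chain[blocks] ⇒ blocked
  2. E → P → W ← A — P:chain[open]; W:collider[open] ⇒ active
  3. E → P ← J → Y → W ← A — P:collider[open]; J:fork[open]; Y:chain[open]; W:collider[open] ⇒ active
  4. E → W ← A — W:collider[open] ⇒ active
Since the path E → P → W ← A is active, E and A are not d-separated given {T, W}.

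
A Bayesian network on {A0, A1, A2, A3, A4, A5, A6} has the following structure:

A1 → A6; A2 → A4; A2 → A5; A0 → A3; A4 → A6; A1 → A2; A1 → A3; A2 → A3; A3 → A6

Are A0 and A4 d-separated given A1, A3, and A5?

6 paths connect A0 and A4; each must be blocked for d-separation to hold:
Path 1: A0 → A3 → A6 ← A4
  A3 is a chain here and A3 is conditioned on, so the path is blocked at A3.
Path 2: A0 → A3 → A6 ← A1 → A2 → A4
  A3 is a chain here and A3 is conditioned on, so the path is blocked at A3.
Path 3: A0 → A3 ← A2 → A4
  A3 is a collider and A3 is conditioned on, which opens it; A2 is a fork and A2 is not conditioned on — no node blocks this path, so it is active.
Path 4: A0 → A3 ← A2 ← A1 → A6 ← A4
  A1 is a fork here and A1 is conditioned on, so the path is blocked at A1.
Path 5: A0 → A3 ← A1 → A6 ← A4
  A1 is a fork here and A1 is conditioned on, so the path is blocked at A1.
Path 6: A0 → A3 ← A1 → A2 → A4
  A1 is a fork here and A1 is conditioned on, so the path is blocked at A1.
Because an active path exists, A0 and A4 are not d-separated.

No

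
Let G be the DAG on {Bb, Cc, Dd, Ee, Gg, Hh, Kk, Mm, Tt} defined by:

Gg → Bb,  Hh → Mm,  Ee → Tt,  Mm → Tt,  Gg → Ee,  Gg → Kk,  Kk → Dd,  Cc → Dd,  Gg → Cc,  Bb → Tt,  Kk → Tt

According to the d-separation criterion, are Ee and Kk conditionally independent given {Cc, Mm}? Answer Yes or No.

No

We examine all 6 paths between Ee and Kk:
Path 1: Ee ← Gg → Kk
  Gg is a fork and Gg is not conditioned on — no node blocks this path, so it is active.
Path 2: Ee ← Gg → Cc → Dd ← Kk
  Cc is a chain here and Cc is conditioned on, so the path is blocked at Cc.
Path 3: Ee ← Gg → Bb → Tt ← Kk
  Tt is a collider here and neither Tt nor any of its descendants is conditioned on, so the collider stays closed — the path is blocked at Tt.
Path 4: Ee → Tt ← Kk
  Tt is a collider here and neither Tt nor any of its descendants is conditioned on, so the collider stays closed — the path is blocked at Tt.
Path 5: Ee → Tt ← Bb ← Gg → Kk
  Tt is a collider here and neither Tt nor any of its descendants is conditioned on, so the collider stays closed — the path is blocked at Tt.
Path 6: Ee → Tt ← Bb ← Gg → Cc → Dd ← Kk
  Tt is a collider here and neither Tt nor any of its descendants is conditioned on, so the collider stays closed — the path is blocked at Tt.
Because an active path exists, Ee and Kk are not d-separated.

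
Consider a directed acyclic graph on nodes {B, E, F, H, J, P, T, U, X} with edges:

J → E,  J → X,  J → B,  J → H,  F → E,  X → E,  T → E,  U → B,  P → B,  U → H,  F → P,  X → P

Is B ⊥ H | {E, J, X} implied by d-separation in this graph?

6 paths connect B and H; each must be blocked for d-separation to hold:
  1. B ← U → H — U:fork[open] ⇒ active
  2. B ← J → H — J:fork[blocks] ⇒ blocked
  3. B ← P ← F → E ← X ← J → H — P:chain[open]; F:fork[open]; E:collider[open]; X:chain[blocks]; J:fork[blocks] ⇒ blocked
  4. B ← P ← F → E ← J → H — P:chain[open]; F:fork[open]; E:collider[open]; J:fork[blocks] ⇒ blocked
  5. B ← P ← X → E ← J → H — P:chain[open]; X:fork[blocks]; E:collider[open]; J:fork[blocks] ⇒ blocked
  6. B ← P ← X ← J → H — P:chain[open]; X:chain[blocks]; J:fork[blocks] ⇒ blocked
Since the path B ← U → H is active, B and H are not d-separated given {E, J, X}.

No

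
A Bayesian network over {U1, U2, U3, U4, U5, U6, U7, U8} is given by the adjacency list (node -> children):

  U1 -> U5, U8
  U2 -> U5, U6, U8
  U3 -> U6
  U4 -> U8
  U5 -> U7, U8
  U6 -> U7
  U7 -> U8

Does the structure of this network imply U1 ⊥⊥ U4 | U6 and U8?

No

There are 6 undirected paths between U1 and U4; checking each against the conditioning set {U6, U8}:
  1. U1 → U5 → U7 ← U6 ← U2 → U8 ← U4 — U5:chain[open]; U7:collider[open]; U6:chain[blocks]; U2:fork[open]; U8:collider[open] ⇒ blocked
  2. U1 → U5 → U7 → U8 ← U4 — U5:chain[open]; U7:chain[open]; U8:collider[open] ⇒ active
  3. U1 → U5 → U8 ← U4 — U5:chain[open]; U8:collider[open] ⇒ active
  4. U1 → U5 ← U2 → U6 → U7 → U8 ← U4 — U5:collider[open]; U2:fork[open]; U6:chain[blocks]; U7:chain[open]; U8:collider[open] ⇒ blocked
  5. U1 → U5 ← U2 → U8 ← U4 — U5:collider[open]; U2:fork[open]; U8:collider[open] ⇒ active
  6. U1 → U8 ← U4 — U8:collider[open] ⇒ active
At least one path is unblocked, so d-separation fails.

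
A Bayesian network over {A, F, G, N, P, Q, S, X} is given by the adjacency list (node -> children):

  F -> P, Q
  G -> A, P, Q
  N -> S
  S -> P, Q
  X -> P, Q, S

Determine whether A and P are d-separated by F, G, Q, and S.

Yes

There are 6 undirected paths between A and P; checking each against the conditioning set {F, G, Q, S}:
  1. A ← G → Q ← F → P — G:fork[blocks]; Q:collider[open]; F:fork[blocks] ⇒ blocked
  2. A ← G → Q ← S → P — G:fork[blocks]; Q:collider[open]; S:fork[blocks] ⇒ blocked
  3. A ← G → Q ← S ← X → P — G:fork[blocks]; Q:collider[open]; S:chain[blocks]; X:fork[open] ⇒ blocked
  4. A ← G → Q ← X → P — G:fork[blocks]; Q:collider[open]; X:fork[open] ⇒ blocked
  5. A ← G → Q ← X → S → P — G:fork[blocks]; Q:collider[open]; X:fork[open]; S:chain[blocks] ⇒ blocked
  6. A ← G → P — G:fork[blocks] ⇒ blocked
All paths are blocked; A ⊥ P | {F, G, Q, S} holds.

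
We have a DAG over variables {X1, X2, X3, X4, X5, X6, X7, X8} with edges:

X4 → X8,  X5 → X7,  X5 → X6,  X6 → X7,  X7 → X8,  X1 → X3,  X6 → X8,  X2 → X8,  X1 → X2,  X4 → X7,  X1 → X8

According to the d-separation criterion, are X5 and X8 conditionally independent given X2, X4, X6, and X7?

Yes

We examine all 6 paths between X5 and X8:
Path 1: X5 → X7 ← X4 → X8
  X4 is a fork here and X4 is conditioned on, so the path is blocked at X4.
Path 2: X5 → X7 → X8
  X7 is a chain here and X7 is conditioned on, so the path is blocked at X7.
Path 3: X5 → X7 ← X6 → X8
  X6 is a fork here and X6 is conditioned on, so the path is blocked at X6.
Path 4: X5 → X6 → X7 ← X4 → X8
  X6 is a chain here and X6 is conditioned on, so the path is blocked at X6.
Path 5: X5 → X6 → X7 → X8
  X6 is a chain here and X6 is conditioned on, so the path is blocked at X6.
Path 6: X5 → X6 → X8
  X6 is a chain here and X6 is conditioned on, so the path is blocked at X6.
Since every path is blocked, d-separation holds.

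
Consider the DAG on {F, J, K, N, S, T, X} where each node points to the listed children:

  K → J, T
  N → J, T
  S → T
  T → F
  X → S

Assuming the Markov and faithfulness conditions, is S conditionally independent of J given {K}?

We examine all 2 paths between S and J:
Path 1: S → T ← K → J
  T is a collider here and neither T nor any of its descendants is conditioned on, so the collider stays closed — the path is blocked at T.
Path 2: S → T ← N → J
  T is a collider here and neither T nor any of its descendants is conditioned on, so the collider stays closed — the path is blocked at T.
Since every path is blocked, d-separation holds.

Yes — S and J are d-separated given {K}.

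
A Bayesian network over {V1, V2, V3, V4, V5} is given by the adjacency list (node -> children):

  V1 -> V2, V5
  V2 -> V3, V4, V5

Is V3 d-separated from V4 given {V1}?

Only one path connects V3 and V4:
  1. V3 ← V2 → V4 — V2:fork[open] ⇒ active
Because an active path exists, V3 and V4 are not d-separated.

No — V3 and V4 are not d-separated given {V1}.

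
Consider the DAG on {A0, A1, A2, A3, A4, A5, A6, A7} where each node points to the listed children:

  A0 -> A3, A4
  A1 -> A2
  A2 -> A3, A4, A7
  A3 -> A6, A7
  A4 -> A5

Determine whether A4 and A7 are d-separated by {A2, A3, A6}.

Yes — A4 and A7 are d-separated given {A2, A3, A6}.

There are 4 undirected paths between A4 and A7; checking each against the conditioning set {A2, A3, A6}:
  1. A4 ← A0 → A3 ← A2 → A7 — A0:fork[open]; A3:collider[open]; A2:fork[blocks] ⇒ blocked
  2. A4 ← A0 → A3 → A7 — A0:fork[open]; A3:chain[blocks] ⇒ blocked
  3. A4 ← A2 → A7 — A2:fork[blocks] ⇒ blocked
  4. A4 ← A2 → A3 → A7 — A2:fork[blocks]; A3:chain[blocks] ⇒ blocked
Since every path is blocked, d-separation holds.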